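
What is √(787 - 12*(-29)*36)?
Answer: √13315 ≈ 115.39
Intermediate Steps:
√(787 - 12*(-29)*36) = √(787 + 348*36) = √(787 + 12528) = √13315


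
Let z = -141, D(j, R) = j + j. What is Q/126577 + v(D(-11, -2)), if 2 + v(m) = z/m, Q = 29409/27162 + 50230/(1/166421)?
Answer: 37845199035478/573014079 ≈ 66046.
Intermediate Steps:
D(j, R) = 2*j
Q = 75685345128623/9054 (Q = 29409*(1/27162) + 50230/(1/166421) = 9803/9054 + 50230*166421 = 9803/9054 + 8359326830 = 75685345128623/9054 ≈ 8.3593e+9)
v(m) = -2 - 141/m
Q/126577 + v(D(-11, -2)) = (75685345128623/9054)/126577 + (-2 - 141/(2*(-11))) = (75685345128623/9054)*(1/126577) + (-2 - 141/(-22)) = 75685345128623/1146028158 + (-2 - 141*(-1/22)) = 75685345128623/1146028158 + (-2 + 141/22) = 75685345128623/1146028158 + 97/22 = 37845199035478/573014079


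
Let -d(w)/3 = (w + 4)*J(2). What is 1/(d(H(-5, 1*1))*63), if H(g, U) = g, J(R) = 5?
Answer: 1/945 ≈ 0.0010582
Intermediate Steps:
d(w) = -60 - 15*w (d(w) = -3*(w + 4)*5 = -3*(4 + w)*5 = -3*(20 + 5*w) = -60 - 15*w)
1/(d(H(-5, 1*1))*63) = 1/((-60 - 15*(-5))*63) = 1/((-60 + 75)*63) = 1/(15*63) = 1/945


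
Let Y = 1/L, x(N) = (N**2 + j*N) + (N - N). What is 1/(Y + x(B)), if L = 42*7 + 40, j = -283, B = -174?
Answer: 334/26559013 ≈ 1.2576e-5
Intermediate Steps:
x(N) = N**2 - 283*N (x(N) = (N**2 - 283*N) + (N - N) = (N**2 - 283*N) + 0 = N**2 - 283*N)
L = 334 (L = 294 + 40 = 334)
Y = 1/334 ≈ 0.0029940
1/(Y + x(B)) = 1/(1/334 - 174*(-283 - 174)) = 1/(1/334 - 174*(-457)) = 1/(1/334 + 79518) = 1/(26559013/334) = 334/26559013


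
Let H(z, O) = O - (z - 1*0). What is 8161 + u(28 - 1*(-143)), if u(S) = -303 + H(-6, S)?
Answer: 8035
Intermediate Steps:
H(z, O) = O - z (H(z, O) = O - (z + 0) = O - z)
u(S) = -297 + S (u(S) = -303 + (S - 1*(-6)) = -303 + (S + 6) = -303 + (6 + S) = -297 + S)
8161 + u(28 - 1*(-143)) = 8161 + (-297 + (28 - 1*(-143))) = 8161 + (-297 + (28 + 143)) = 8161 + (-297 + 171) = 8161 - 126 = 8035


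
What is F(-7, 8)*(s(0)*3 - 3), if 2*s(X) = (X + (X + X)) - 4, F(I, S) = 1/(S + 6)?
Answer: -9/14 ≈ -0.64286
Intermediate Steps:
F(I, S) = 1/(6 + S)
s(X) = -2 + 3*X/2 (s(X) = ((X + (X + X)) - 4)/2 = ((X + 2*X) - 4)/2 = (3*X - 4)/2 = (-4 + 3*X)/2 = -2 + 3*X/2)
F(-7, 8)*(s(0)*3 - 3) = ((-2 + (3/2)*0)*3 - 3)/(6 + 8) = ((-2 + 0)*3 - 3)/14 = (-2*3 - 3)/14 = (-6 - 3)/14 = (1/14)*(-9) = -9/14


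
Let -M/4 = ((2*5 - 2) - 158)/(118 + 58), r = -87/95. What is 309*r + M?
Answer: -584301/2090 ≈ -279.57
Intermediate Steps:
r = -87/95 (r = -87*1/95 = -87/95 ≈ -0.91579)
M = 75/22 (M = -4*((2*5 - 2) - 158)/(118 + 58) = -4*((10 - 2) - 158)/176 = -4*(8 - 158)/176 = -(-600)/176 = -4*(-75/88) = 75/22 ≈ 3.4091)
309*r + M = 309*(-87/95) + 75/22 = -26883/95 + 75/22 = -584301/2090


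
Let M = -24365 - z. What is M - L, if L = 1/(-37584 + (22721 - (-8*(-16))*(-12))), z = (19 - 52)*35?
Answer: -309319669/13327 ≈ -23210.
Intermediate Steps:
z = -1155 (z = -33*35 = -1155)
M = -23210 (M = -24365 - 1*(-1155) = -24365 + 1155 = -23210)
L = -1/13327 (L = 1/(-37584 + (22721 - 128*(-12))) = 1/(-37584 + (22721 - 1*(-1536))) = 1/(-37584 + (22721 + 1536)) = 1/(-37584 + 24257) = 1/(-13327) = -1/13327 ≈ -7.5036e-5)
M - L = -23210 - 1*(-1/13327) = -23210 + 1/13327 = -309319669/13327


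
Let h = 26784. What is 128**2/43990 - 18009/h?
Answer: -6544201/21819040 ≈ -0.29993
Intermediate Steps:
128**2/43990 - 18009/h = 128**2/43990 - 18009/26784 = 16384*(1/43990) - 18009*1/26784 = 8192/21995 - 667/992 = -6544201/21819040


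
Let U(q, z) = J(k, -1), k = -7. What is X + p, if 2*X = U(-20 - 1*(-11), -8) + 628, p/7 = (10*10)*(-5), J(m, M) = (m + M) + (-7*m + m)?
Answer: -3169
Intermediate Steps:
J(m, M) = M - 5*m (J(m, M) = (M + m) - 6*m = M - 5*m)
U(q, z) = 34 (U(q, z) = -1 - 5*(-7) = -1 + 35 = 34)
p = -3500 (p = 7*((10*10)*(-5)) = 7*(100*(-5)) = 7*(-500) = -3500)
X = 331 (X = (34 + 628)/2 = (½)*662 = 331)
X + p = 331 - 3500 = -3169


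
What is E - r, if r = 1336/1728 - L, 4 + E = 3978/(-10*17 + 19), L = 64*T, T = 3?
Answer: 5247343/32616 ≈ 160.88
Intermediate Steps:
L = 192 (L = 64*3 = 192)
E = -4582/151 (E = -4 + 3978/(-10*17 + 19) = -4 + 3978/(-170 + 19) = -4 + 3978/(-151) = -4 + 3978*(-1/151) = -4 - 3978/151 = -4582/151 ≈ -30.344)
r = -41305/216 (r = 1336/1728 - 1*192 = 1336*(1/1728) - 192 = 167/216 - 192 = -41305/216 ≈ -191.23)
E - r = -4582/151 - 1*(-41305/216) = -4582/151 + 41305/216 = 5247343/32616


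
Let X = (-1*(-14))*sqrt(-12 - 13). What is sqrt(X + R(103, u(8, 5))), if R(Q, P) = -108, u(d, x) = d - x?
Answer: sqrt(-108 + 70*I) ≈ 3.2172 + 10.879*I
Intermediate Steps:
X = 70*I (X = 14*sqrt(-25) = 14*(5*I) = 70*I ≈ 70.0*I)
sqrt(X + R(103, u(8, 5))) = sqrt(70*I - 108) = sqrt(-108 + 70*I)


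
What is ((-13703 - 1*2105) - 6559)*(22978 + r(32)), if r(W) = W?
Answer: -514664670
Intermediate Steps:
((-13703 - 1*2105) - 6559)*(22978 + r(32)) = ((-13703 - 1*2105) - 6559)*(22978 + 32) = ((-13703 - 2105) - 6559)*23010 = (-15808 - 6559)*23010 = -22367*23010 = -514664670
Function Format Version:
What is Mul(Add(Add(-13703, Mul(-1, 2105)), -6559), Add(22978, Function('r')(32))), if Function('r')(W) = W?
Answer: -514664670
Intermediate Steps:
Mul(Add(Add(-13703, Mul(-1, 2105)), -6559), Add(22978, Function('r')(32))) = Mul(Add(Add(-13703, Mul(-1, 2105)), -6559), Add(22978, 32)) = Mul(Add(Add(-13703, -2105), -6559), 23010) = Mul(Add(-15808, -6559), 23010) = Mul(-22367, 23010) = -514664670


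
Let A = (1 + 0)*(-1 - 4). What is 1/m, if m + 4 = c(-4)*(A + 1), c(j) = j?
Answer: 1/12 ≈ 0.083333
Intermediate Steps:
A = -5 (A = 1*(-5) = -5)
m = 12 (m = -4 - 4*(-5 + 1) = -4 - 4*(-4) = -4 + 16 = 12)
1/m = 1/12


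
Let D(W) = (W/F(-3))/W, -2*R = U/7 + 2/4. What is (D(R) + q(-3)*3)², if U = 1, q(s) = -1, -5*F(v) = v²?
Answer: 1024/81 ≈ 12.642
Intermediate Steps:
F(v) = -v²/5
R = -9/28 (R = -(1/7 + 2/4)/2 = -(1*(⅐) + 2*(¼))/2 = -(⅐ + ½)/2 = -½*9/14 = -9/28 ≈ -0.32143)
D(W) = -5/9 (D(W) = (W/((-⅕*(-3)²)))/W = (W/((-⅕*9)))/W = (W/(-9/5))/W = (W*(-5/9))/W = (-5*W/9)/W = -5/9)
(D(R) + q(-3)*3)² = (-5/9 - 1*3)² = (-5/9 - 3)² = (-32/9)² = 1024/81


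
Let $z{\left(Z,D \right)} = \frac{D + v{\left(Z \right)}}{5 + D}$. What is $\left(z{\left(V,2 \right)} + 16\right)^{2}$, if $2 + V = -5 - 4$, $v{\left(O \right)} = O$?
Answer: $\frac{10609}{49} \approx 216.51$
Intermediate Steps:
$V = -11$ ($V = -2 - 9 = -11$)
$z{\left(Z,D \right)} = \frac{D + Z}{5 + D}$
$\left(z{\left(V,2 \right)} + 16\right)^{2} = \left(\frac{2 - 11}{5 + 2} + 16\right)^{2} = \left(\frac{1}{7} \left(-9\right) + 16\right)^{2} = \left(- \frac{9}{7} + 16\right)^{2} = \left(\frac{103}{7}\right)^{2} = \frac{10609}{49}$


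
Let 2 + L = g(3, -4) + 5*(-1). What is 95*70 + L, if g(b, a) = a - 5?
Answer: 6634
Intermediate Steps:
g(b, a) = -5 + a
L = -16 (L = -2 + ((-5 - 4) + 5*(-1)) = -2 + (-9 - 5) = -2 - 14 = -16)
95*70 + L = 95*70 - 16 = 6650 - 16 = 6634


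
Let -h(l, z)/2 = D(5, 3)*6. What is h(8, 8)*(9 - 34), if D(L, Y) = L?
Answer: 1500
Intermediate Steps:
h(l, z) = -60 (h(l, z) = -10*6 = -2*30 = -60)
h(8, 8)*(9 - 34) = -60*(9 - 34) = -60*(-25) = 1500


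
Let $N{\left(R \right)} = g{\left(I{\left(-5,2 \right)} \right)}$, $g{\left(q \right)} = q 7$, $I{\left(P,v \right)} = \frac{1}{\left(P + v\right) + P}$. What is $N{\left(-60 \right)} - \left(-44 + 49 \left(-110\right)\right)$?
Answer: $\frac{43465}{8} \approx 5433.1$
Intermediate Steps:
$I{\left(P,v \right)} = \frac{1}{v + 2 P}$
$g{\left(q \right)} = 7 q$
$N{\left(R \right)} = - \frac{7}{8}$ ($N{\left(R \right)} = \frac{7}{2 + 2 \left(-5\right)} = \frac{7}{2 - 10} = \frac{7}{-8} = 7 \left(- \frac{1}{8}\right) = - \frac{7}{8}$)
$N{\left(-60 \right)} - \left(-44 + 49 \left(-110\right)\right) = - \frac{7}{8} - \left(-44 + 49 \left(-110\right)\right) = - \frac{7}{8} - \left(-44 - 5390\right) = - \frac{7}{8} - -5434 = - \frac{7}{8} + 5434 = \frac{43465}{8}$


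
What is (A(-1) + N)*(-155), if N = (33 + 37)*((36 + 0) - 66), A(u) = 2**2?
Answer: 324880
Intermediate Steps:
A(u) = 4
N = -2100 (N = 70*(36 - 66) = 70*(-30) = -2100)
(A(-1) + N)*(-155) = (4 - 2100)*(-155) = -2096*(-155) = 324880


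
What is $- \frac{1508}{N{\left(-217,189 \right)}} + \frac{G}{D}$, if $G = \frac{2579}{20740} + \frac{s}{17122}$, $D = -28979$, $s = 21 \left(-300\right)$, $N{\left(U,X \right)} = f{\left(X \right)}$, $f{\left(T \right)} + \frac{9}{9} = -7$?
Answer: $\frac{138557480577213}{735052914580} \approx 188.5$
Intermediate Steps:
$f{\left(T \right)} = -8$ ($f{\left(T \right)} = -1 - 7 = -8$)
$N{\left(U,X \right)} = -8$
$s = -6300$
$G = - \frac{6178883}{25365020}$ ($G = \frac{2579}{20740} - \frac{6300}{17122} = 2579 \cdot \frac{1}{20740} - \frac{450}{1223} = \frac{2579}{20740} - \frac{450}{1223} = - \frac{6178883}{25365020} \approx -0.2436$)
$- \frac{1508}{N{\left(-217,189 \right)}} + \frac{G}{D} = - \frac{1508}{-8} - \frac{6178883}{25365020 \left(-28979\right)} = \left(-1508\right) \left(- \frac{1}{8}\right) - - \frac{6178883}{735052914580} = \frac{377}{2} + \frac{6178883}{735052914580} = \frac{138557480577213}{735052914580}$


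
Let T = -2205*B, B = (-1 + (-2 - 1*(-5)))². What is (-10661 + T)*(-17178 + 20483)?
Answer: -64384705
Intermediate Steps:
B = 4 (B = (-1 + (-2 + 5))² = (-1 + 3)² = 2² = 4)
T = -8820 (T = -2205*4 = -8820)
(-10661 + T)*(-17178 + 20483) = (-10661 - 8820)*(-17178 + 20483) = -19481*3305 = -64384705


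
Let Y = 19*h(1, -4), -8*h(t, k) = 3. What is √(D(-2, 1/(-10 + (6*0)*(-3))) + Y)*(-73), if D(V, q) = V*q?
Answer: -73*I*√2770/20 ≈ -192.1*I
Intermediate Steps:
h(t, k) = -3/8 (h(t, k) = -⅛*3 = -3/8)
Y = -57/8 (Y = 19*(-3/8) = -57/8 ≈ -7.1250)
√(D(-2, 1/(-10 + (6*0)*(-3))) + Y)*(-73) = √(-2/(-10 + (6*0)*(-3)) - 57/8)*(-73) = √(-2/(-10 + 0*(-3)) - 57/8)*(-73) = √(-2/(-10 + 0) - 57/8)*(-73) = √(-2/(-10) - 57/8)*(-73) = √(-2*(-⅒) - 57/8)*(-73) = √(⅕ - 57/8)*(-73) = √(-277/40)*(-73) = (I*√2770/20)*(-73) = -73*I*√2770/20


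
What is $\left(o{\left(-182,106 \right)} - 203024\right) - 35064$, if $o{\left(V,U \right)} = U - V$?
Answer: $-237800$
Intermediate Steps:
$\left(o{\left(-182,106 \right)} - 203024\right) - 35064 = \left(\left(106 - -182\right) - 203024\right) - 35064 = \left(\left(106 + 182\right) - 203024\right) - 35064 = \left(288 - 203024\right) - 35064 = -202736 - 35064 = -237800$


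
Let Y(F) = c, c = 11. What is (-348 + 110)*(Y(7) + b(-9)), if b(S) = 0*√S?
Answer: -2618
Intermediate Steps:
Y(F) = 11
b(S) = 0
(-348 + 110)*(Y(7) + b(-9)) = (-348 + 110)*(11 + 0) = -238*11 = -2618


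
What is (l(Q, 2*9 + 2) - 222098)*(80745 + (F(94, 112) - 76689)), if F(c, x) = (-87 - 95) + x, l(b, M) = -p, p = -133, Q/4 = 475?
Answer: -884752490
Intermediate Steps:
Q = 1900 (Q = 4*475 = 1900)
l(b, M) = 133 (l(b, M) = -1*(-133) = 133)
F(c, x) = -182 + x
(l(Q, 2*9 + 2) - 222098)*(80745 + (F(94, 112) - 76689)) = (133 - 222098)*(80745 + ((-182 + 112) - 76689)) = -221965*(80745 + (-70 - 76689)) = -221965*(80745 - 76759) = -221965*3986 = -884752490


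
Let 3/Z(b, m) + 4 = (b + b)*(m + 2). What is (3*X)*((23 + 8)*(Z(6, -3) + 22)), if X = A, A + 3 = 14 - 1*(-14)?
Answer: 811425/16 ≈ 50714.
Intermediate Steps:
A = 25 (A = -3 + (14 - 1*(-14)) = -3 + (14 + 14) = -3 + 28 = 25)
Z(b, m) = 3/(-4 + 2*b*(2 + m)) (Z(b, m) = 3/(-4 + (b + b)*(m + 2)) = 3/(-4 + (2*b)*(2 + m)) = 3/(-4 + 2*b*(2 + m)))
X = 25
(3*X)*((23 + 8)*(Z(6, -3) + 22)) = (3*25)*((23 + 8)*(3/(2*(-2 + 2*6 + 6*(-3))) + 22)) = 75*(31*(3/(2*(-2 + 12 - 18)) + 22)) = 75*(31*((3/2)/(-8) + 22)) = 75*(31*((3/2)*(-⅛) + 22)) = 75*(31*(-3/16 + 22)) = 75*(31*(349/16)) = 75*(10819/16) = 811425/16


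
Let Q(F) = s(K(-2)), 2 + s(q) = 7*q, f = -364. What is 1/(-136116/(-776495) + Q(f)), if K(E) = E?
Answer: -776495/12287804 ≈ -0.063192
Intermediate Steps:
s(q) = -2 + 7*q
Q(F) = -16 (Q(F) = -2 + 7*(-2) = -2 - 14 = -16)
1/(-136116/(-776495) + Q(f)) = 1/(-136116/(-776495) - 16) = 1/(-136116*(-1/776495) - 16) = 1/(136116/776495 - 16) = 1/(-12287804/776495) = -776495/12287804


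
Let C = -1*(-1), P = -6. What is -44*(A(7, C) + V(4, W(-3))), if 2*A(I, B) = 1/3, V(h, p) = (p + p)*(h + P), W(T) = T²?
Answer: 4730/3 ≈ 1576.7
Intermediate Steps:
V(h, p) = 2*p*(-6 + h) (V(h, p) = (p + p)*(h - 6) = (2*p)*(-6 + h) = 2*p*(-6 + h))
C = 1
A(I, B) = ⅙ (A(I, B) = (½)/3 = (½)*(⅓) = ⅙)
-44*(A(7, C) + V(4, W(-3))) = -44*(⅙ + 2*(-3)²*(-6 + 4)) = -44*(⅙ + 2*9*(-2)) = -44*(⅙ - 36) = -44*(-215/6) = 4730/3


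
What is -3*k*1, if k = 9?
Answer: -27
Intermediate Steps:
-3*k*1 = -3*9*1 = -27*1 = -27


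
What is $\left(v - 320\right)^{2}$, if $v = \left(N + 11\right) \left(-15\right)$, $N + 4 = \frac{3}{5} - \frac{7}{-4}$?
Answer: $\frac{3389281}{16} \approx 2.1183 \cdot 10^{5}$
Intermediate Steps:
$N = - \frac{33}{20}$ ($N = -4 + \left(\frac{3}{5} - \frac{7}{-4}\right) = -4 + \left(3 \cdot \frac{1}{5} - - \frac{7}{4}\right) = -4 + \left(\frac{3}{5} + \frac{7}{4}\right) = -4 + \frac{47}{20} = - \frac{33}{20} \approx -1.65$)
$v = - \frac{561}{4}$ ($v = \left(- \frac{33}{20} + 11\right) \left(-15\right) = \frac{187}{20} \left(-15\right) = - \frac{561}{4} \approx -140.25$)
$\left(v - 320\right)^{2} = \left(- \frac{561}{4} - 320\right)^{2} = \left(- \frac{1841}{4}\right)^{2} = \frac{3389281}{16}$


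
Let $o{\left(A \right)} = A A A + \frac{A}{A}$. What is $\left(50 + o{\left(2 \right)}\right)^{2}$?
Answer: $3481$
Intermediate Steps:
$o{\left(A \right)} = 1 + A^{3}$ ($o{\left(A \right)} = A^{2} A + 1 = A^{3} + 1 = 1 + A^{3}$)
$\left(50 + o{\left(2 \right)}\right)^{2} = \left(50 + \left(1 + 2^{3}\right)\right)^{2} = \left(50 + \left(1 + 8\right)\right)^{2} = \left(50 + 9\right)^{2} = 59^{2} = 3481$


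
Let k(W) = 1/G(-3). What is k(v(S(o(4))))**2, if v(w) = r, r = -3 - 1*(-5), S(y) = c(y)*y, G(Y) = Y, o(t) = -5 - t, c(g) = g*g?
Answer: 1/9 ≈ 0.11111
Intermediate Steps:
c(g) = g**2
S(y) = y**3 (S(y) = y**2*y = y**3)
r = 2 (r = -3 + 5 = 2)
v(w) = 2
k(W) = -1/3 (k(W) = 1/(-3) = -1/3)
k(v(S(o(4))))**2 = (-1/3)**2 = 1/9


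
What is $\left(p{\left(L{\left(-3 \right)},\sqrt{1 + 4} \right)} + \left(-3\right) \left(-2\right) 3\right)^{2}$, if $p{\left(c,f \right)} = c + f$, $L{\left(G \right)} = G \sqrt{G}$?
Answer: $\left(18 + \sqrt{5} - 3 i \sqrt{3}\right)^{2} \approx 382.5 - 210.3 i$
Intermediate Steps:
$L{\left(G \right)} = G^{\frac{3}{2}}$
$\left(p{\left(L{\left(-3 \right)},\sqrt{1 + 4} \right)} + \left(-3\right) \left(-2\right) 3\right)^{2} = \left(\left(\left(-3\right)^{\frac{3}{2}} + \sqrt{1 + 4}\right) + \left(-3\right) \left(-2\right) 3\right)^{2} = \left(\left(- 3 i \sqrt{3} + \sqrt{5}\right) + 6 \cdot 3\right)^{2} = \left(\left(\sqrt{5} - 3 i \sqrt{3}\right) + 18\right)^{2} = \left(18 + \sqrt{5} - 3 i \sqrt{3}\right)^{2}$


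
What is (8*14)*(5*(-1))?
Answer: -560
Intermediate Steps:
(8*14)*(5*(-1)) = 112*(-5) = -560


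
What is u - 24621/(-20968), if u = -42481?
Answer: -890716987/20968 ≈ -42480.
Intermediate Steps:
u - 24621/(-20968) = -42481 - 24621/(-20968) = -42481 - 24621*(-1)/20968 = -42481 - 1*(-24621/20968) = -42481 + 24621/20968 = -890716987/20968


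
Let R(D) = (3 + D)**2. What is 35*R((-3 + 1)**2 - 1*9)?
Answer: 140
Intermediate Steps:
35*R((-3 + 1)**2 - 1*9) = 35*(3 + ((-3 + 1)**2 - 1*9))**2 = 35*(3 + ((-2)**2 - 9))**2 = 35*(3 + (4 - 9))**2 = 35*(3 - 5)**2 = 35*(-2)**2 = 35*4 = 140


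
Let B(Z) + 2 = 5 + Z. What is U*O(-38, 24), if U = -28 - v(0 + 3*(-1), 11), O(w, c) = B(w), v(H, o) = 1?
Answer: 1015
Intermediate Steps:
B(Z) = 3 + Z (B(Z) = -2 + (5 + Z) = 3 + Z)
O(w, c) = 3 + w
U = -29 (U = -28 - 1*1 = -28 - 1 = -29)
U*O(-38, 24) = -29*(3 - 38) = -29*(-35) = 1015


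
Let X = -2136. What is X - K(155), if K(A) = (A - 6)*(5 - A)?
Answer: 20214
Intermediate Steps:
K(A) = (-6 + A)*(5 - A)
X - K(155) = -2136 - (-30 - 1*155² + 11*155) = -2136 - (-30 - 1*24025 + 1705) = -2136 - (-30 - 24025 + 1705) = -2136 - 1*(-22350) = -2136 + 22350 = 20214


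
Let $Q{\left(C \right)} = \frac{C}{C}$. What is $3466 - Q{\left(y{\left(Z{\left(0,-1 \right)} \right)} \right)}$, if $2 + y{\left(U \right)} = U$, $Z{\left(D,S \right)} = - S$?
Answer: $3465$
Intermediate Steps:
$y{\left(U \right)} = -2 + U$
$Q{\left(C \right)} = 1$
$3466 - Q{\left(y{\left(Z{\left(0,-1 \right)} \right)} \right)} = 3466 - 1 = 3465$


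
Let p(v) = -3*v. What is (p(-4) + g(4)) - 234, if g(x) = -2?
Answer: -224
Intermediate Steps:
(p(-4) + g(4)) - 234 = (-3*(-4) - 2) - 234 = (12 - 2) - 234 = 10 - 234 = -224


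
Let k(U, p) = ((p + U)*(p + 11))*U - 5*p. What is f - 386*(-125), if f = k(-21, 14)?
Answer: 51855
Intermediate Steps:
k(U, p) = -5*p + U*(11 + p)*(U + p) (k(U, p) = ((U + p)*(11 + p))*U - 5*p = ((11 + p)*(U + p))*U - 5*p = U*(11 + p)*(U + p) - 5*p = -5*p + U*(11 + p)*(U + p))
f = 3605 (f = -5*14 + 11*(-21)**2 - 21*14**2 + 14*(-21)**2 + 11*(-21)*14 = -70 + 11*441 - 21*196 + 14*441 - 3234 = -70 + 4851 - 4116 + 6174 - 3234 = 3605)
f - 386*(-125) = 3605 - 386*(-125) = 3605 + 48250 = 51855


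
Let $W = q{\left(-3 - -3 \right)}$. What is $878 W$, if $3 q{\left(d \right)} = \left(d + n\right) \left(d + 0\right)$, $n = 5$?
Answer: $0$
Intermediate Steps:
$q{\left(d \right)} = \frac{d \left(5 + d\right)}{3}$ ($q{\left(d \right)} = \frac{\left(d + 5\right) \left(d + 0\right)}{3} = \frac{\left(5 + d\right) d}{3} = \frac{d \left(5 + d\right)}{3}$)
$W = 0$ ($W = \frac{\left(-3 - -3\right) \left(5 - 0\right)}{3} = \frac{\left(-3 + 3\right) \left(5 + \left(-3 + 3\right)\right)}{3} = \frac{1}{3} \cdot 0 \left(5 + 0\right) = \frac{1}{3} \cdot 0 \cdot 5 = 0$)
$878 W = 878 \cdot 0 = 0$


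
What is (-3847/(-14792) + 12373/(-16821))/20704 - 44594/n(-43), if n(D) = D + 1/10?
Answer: 69613817121115663/66969386475264 ≈ 1039.5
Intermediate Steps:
n(D) = 1/10 + D (n(D) = D + 1/10 = 1/10 + D)
(-3847/(-14792) + 12373/(-16821))/20704 - 44594/n(-43) = (-3847/(-14792) + 12373/(-16821))/20704 - 44594/(1/10 - 43) = (-3847*(-1/14792) + 12373*(-1/16821))*(1/20704) - 44594/(-429/10) = (3847/14792 - 12373/16821)*(1/20704) - 44594*(-10/429) = -118311029/248816232*1/20704 + 40540/39 = -118311029/5151491267328 + 40540/39 = 69613817121115663/66969386475264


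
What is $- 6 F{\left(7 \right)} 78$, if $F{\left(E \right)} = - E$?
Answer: $3276$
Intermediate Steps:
$- 6 F{\left(7 \right)} 78 = - 6 \left(\left(-1\right) 7\right) 78 = \left(-6\right) \left(-7\right) 78 = 42 \cdot 78 = 3276$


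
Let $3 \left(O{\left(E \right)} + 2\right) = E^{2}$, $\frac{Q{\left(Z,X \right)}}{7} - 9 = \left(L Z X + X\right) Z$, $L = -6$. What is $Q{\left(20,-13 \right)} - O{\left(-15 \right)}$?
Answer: $216570$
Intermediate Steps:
$Q{\left(Z,X \right)} = 63 + 7 Z \left(X - 6 X Z\right)$ ($Q{\left(Z,X \right)} = 63 + 7 \left(- 6 Z X + X\right) Z = 63 + 7 \left(- 6 X Z + X\right) Z = 63 + 7 \left(X - 6 X Z\right) Z = 63 + 7 Z \left(X - 6 X Z\right)$)
$O{\left(E \right)} = -2 + \frac{E^{2}}{3}$
$Q{\left(20,-13 \right)} - O{\left(-15 \right)} = \left(63 - - 546 \cdot 20^{2} + 7 \left(-13\right) 20\right) - \left(-2 + \frac{\left(-15\right)^{2}}{3}\right) = \left(63 - \left(-546\right) 400 - 1820\right) - \left(-2 + \frac{1}{3} \cdot 225\right) = \left(63 + 218400 - 1820\right) - \left(-2 + 75\right) = 216643 - 73 = 216570$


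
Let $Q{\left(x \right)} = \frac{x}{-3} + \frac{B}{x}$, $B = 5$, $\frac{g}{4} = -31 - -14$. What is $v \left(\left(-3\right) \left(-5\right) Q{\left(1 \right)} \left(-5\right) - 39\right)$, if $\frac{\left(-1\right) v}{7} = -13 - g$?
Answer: $149765$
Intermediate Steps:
$g = -68$ ($g = 4 \left(-31 - -14\right) = 4 \left(-31 + 14\right) = 4 \left(-17\right) = -68$)
$Q{\left(x \right)} = \frac{5}{x} - \frac{x}{3}$ ($Q{\left(x \right)} = \frac{x}{-3} + \frac{5}{x} = x \left(- \frac{1}{3}\right) + \frac{5}{x} = - \frac{x}{3} + \frac{5}{x} = \frac{5}{x} - \frac{x}{3}$)
$v = -385$ ($v = - 7 \left(-13 - -68\right) = - 7 \left(-13 + 68\right) = \left(-7\right) 55 = -385$)
$v \left(\left(-3\right) \left(-5\right) Q{\left(1 \right)} \left(-5\right) - 39\right) = - 385 \left(\left(-3\right) \left(-5\right) \left(\frac{5}{1} - \frac{1}{3}\right) \left(-5\right) - 39\right) = - 385 \left(15 \left(5 \cdot 1 - \frac{1}{3}\right) \left(-5\right) - 39\right) = - 385 \left(15 \left(5 - \frac{1}{3}\right) \left(-5\right) - 39\right) = - 385 \left(15 \cdot \frac{14}{3} \left(-5\right) - 39\right) = - 385 \left(70 \left(-5\right) - 39\right) = - 385 \left(-350 - 39\right) = \left(-385\right) \left(-389\right) = 149765$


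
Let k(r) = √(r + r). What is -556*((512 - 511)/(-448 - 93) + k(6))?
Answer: 556/541 - 1112*√3 ≈ -1925.0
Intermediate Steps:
k(r) = √2*√r (k(r) = √(2*r) = √2*√r)
-556*((512 - 511)/(-448 - 93) + k(6)) = -556*((512 - 511)/(-448 - 93) + √2*√6) = -556*(1/(-541) + 2*√3) = -556*(1*(-1/541) + 2*√3) = -556*(-1/541 + 2*√3) = 556/541 - 1112*√3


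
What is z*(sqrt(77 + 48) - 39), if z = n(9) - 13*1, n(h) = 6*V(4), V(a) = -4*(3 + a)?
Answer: 7059 - 905*sqrt(5) ≈ 5035.4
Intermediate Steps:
V(a) = -12 - 4*a
n(h) = -168 (n(h) = 6*(-12 - 4*4) = 6*(-12 - 16) = 6*(-28) = -168)
z = -181 (z = -168 - 13*1 = -168 - 13 = -181)
z*(sqrt(77 + 48) - 39) = -181*(sqrt(77 + 48) - 39) = -181*(sqrt(125) - 39) = -181*(5*sqrt(5) - 39) = -181*(-39 + 5*sqrt(5)) = 7059 - 905*sqrt(5)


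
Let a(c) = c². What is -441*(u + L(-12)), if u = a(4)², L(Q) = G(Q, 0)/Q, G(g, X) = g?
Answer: -113337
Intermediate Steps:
L(Q) = 1 (L(Q) = Q/Q = 1)
u = 256 (u = (4²)² = 16² = 256)
-441*(u + L(-12)) = -441*(256 + 1) = -441*257 = -113337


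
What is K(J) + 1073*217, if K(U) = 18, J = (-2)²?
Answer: 232859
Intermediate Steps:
J = 4
K(J) + 1073*217 = 18 + 1073*217 = 18 + 232841 = 232859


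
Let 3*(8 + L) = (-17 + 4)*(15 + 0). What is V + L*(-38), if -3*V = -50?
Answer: 8372/3 ≈ 2790.7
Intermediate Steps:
L = -73 (L = -8 + ((-17 + 4)*(15 + 0))/3 = -8 + (-13*15)/3 = -8 + (⅓)*(-195) = -8 - 65 = -73)
V = 50/3 (V = -⅓*(-50) = 50/3 ≈ 16.667)
V + L*(-38) = 50/3 - 73*(-38) = 50/3 + 2774 = 8372/3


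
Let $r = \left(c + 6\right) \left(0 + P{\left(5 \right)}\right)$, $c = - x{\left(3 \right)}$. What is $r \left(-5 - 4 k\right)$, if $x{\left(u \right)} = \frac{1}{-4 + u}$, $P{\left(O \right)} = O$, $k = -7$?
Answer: $805$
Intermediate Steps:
$c = 1$ ($c = - \frac{1}{-4 + 3} = - \frac{1}{-1} = \left(-1\right) \left(-1\right) = 1$)
$r = 35$ ($r = \left(1 + 6\right) \left(0 + 5\right) = 7 \cdot 5 = 35$)
$r \left(-5 - 4 k\right) = 35 \left(-5 - -28\right) = 35 \left(-5 + 28\right) = 35 \cdot 23 = 805$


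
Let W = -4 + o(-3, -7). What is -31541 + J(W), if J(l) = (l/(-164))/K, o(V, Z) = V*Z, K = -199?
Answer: -1029372059/32636 ≈ -31541.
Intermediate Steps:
W = 17 (W = -4 - 3*(-7) = -4 + 21 = 17)
J(l) = l/32636 (J(l) = (l/(-164))/(-199) = (l*(-1/164))*(-1/199) = -l/164*(-1/199) = l/32636)
-31541 + J(W) = -31541 + (1/32636)*17 = -31541 + 17/32636 = -1029372059/32636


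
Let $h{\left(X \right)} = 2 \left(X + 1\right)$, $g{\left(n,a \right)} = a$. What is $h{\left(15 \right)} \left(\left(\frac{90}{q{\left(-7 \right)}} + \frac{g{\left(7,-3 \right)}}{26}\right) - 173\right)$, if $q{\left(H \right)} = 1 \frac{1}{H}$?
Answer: $- \frac{334096}{13} \approx -25700.0$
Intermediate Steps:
$q{\left(H \right)} = \frac{1}{H}$
$h{\left(X \right)} = 2 + 2 X$ ($h{\left(X \right)} = 2 \left(1 + X\right) = 2 + 2 X$)
$h{\left(15 \right)} \left(\left(\frac{90}{q{\left(-7 \right)}} + \frac{g{\left(7,-3 \right)}}{26}\right) - 173\right) = \left(2 + 2 \cdot 15\right) \left(\left(\frac{90}{\frac{1}{-7}} - \frac{3}{26}\right) - 173\right) = \left(2 + 30\right) \left(\left(\frac{90}{- \frac{1}{7}} - \frac{3}{26}\right) - 173\right) = 32 \left(\left(90 \left(-7\right) - \frac{3}{26}\right) - 173\right) = 32 \left(\left(-630 - \frac{3}{26}\right) - 173\right) = 32 \left(- \frac{16383}{26} - 173\right) = 32 \left(- \frac{20881}{26}\right) = - \frac{334096}{13}$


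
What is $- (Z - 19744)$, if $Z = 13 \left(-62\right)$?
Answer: $20550$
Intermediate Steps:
$Z = -806$
$- (Z - 19744) = - (-806 - 19744) = \left(-1\right) \left(-20550\right) = 20550$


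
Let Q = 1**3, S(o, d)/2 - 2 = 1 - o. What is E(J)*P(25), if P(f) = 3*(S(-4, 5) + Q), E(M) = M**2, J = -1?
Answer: 45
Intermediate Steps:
S(o, d) = 6 - 2*o (S(o, d) = 4 + 2*(1 - o) = 4 + (2 - 2*o) = 6 - 2*o)
Q = 1
P(f) = 45 (P(f) = 3*((6 - 2*(-4)) + 1) = 3*((6 + 8) + 1) = 3*(14 + 1) = 3*15 = 45)
E(J)*P(25) = (-1)**2*45 = 1*45 = 45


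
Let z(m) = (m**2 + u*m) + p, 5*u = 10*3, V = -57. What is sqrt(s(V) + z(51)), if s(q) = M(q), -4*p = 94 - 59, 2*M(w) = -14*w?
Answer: 11*sqrt(109)/2 ≈ 57.422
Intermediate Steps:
M(w) = -7*w (M(w) = (-14*w)/2 = -7*w)
p = -35/4 (p = -(94 - 59)/4 = -1/4*35 = -35/4 ≈ -8.7500)
s(q) = -7*q
u = 6 (u = (10*3)/5 = (1/5)*30 = 6)
z(m) = -35/4 + m**2 + 6*m (z(m) = (m**2 + 6*m) - 35/4 = -35/4 + m**2 + 6*m)
sqrt(s(V) + z(51)) = sqrt(-7*(-57) + (-35/4 + 51**2 + 6*51)) = sqrt(399 + (-35/4 + 2601 + 306)) = sqrt(399 + 11593/4) = sqrt(13189/4) = 11*sqrt(109)/2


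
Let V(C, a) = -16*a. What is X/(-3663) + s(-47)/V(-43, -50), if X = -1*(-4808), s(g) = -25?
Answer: -157519/117216 ≈ -1.3438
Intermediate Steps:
X = 4808
X/(-3663) + s(-47)/V(-43, -50) = 4808/(-3663) - 25/((-16*(-50))) = 4808*(-1/3663) - 25/800 = -4808/3663 - 25*1/800 = -4808/3663 - 1/32 = -157519/117216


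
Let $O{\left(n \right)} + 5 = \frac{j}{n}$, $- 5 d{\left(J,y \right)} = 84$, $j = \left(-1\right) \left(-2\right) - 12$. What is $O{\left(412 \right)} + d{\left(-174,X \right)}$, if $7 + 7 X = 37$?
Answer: $- \frac{22479}{1030} \approx -21.824$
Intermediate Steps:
$X = \frac{30}{7}$ ($X = -1 + \frac{1}{7} \cdot 37 = -1 + \frac{37}{7} = \frac{30}{7} \approx 4.2857$)
$j = -10$ ($j = 2 - 12 = -10$)
$d{\left(J,y \right)} = - \frac{84}{5}$ ($d{\left(J,y \right)} = \left(- \frac{1}{5}\right) 84 = - \frac{84}{5}$)
$O{\left(n \right)} = -5 - \frac{10}{n}$
$O{\left(412 \right)} + d{\left(-174,X \right)} = \left(-5 - \frac{10}{412}\right) - \frac{84}{5} = \left(-5 - \frac{5}{206}\right) - \frac{84}{5} = - \frac{1035}{206} - \frac{84}{5} = - \frac{22479}{1030}$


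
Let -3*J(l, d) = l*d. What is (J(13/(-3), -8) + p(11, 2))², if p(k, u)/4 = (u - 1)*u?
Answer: 1024/81 ≈ 12.642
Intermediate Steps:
p(k, u) = 4*u*(-1 + u) (p(k, u) = 4*((u - 1)*u) = 4*((-1 + u)*u) = 4*(u*(-1 + u)) = 4*u*(-1 + u))
J(l, d) = -d*l/3 (J(l, d) = -l*d/3 = -d*l/3)
(J(13/(-3), -8) + p(11, 2))² = (-⅓*(-8)*13/(-3) + 4*2*(-1 + 2))² = (-⅓*(-8)*13*(-⅓) + 4*2*1)² = (-⅓*(-8)*(-13/3) + 8)² = (-104/9 + 8)² = (-32/9)² = 1024/81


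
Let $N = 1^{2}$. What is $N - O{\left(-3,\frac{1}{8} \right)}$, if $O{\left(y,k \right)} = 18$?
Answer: $-17$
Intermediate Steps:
$N = 1$
$N - O{\left(-3,\frac{1}{8} \right)} = 1 - 18 = -17$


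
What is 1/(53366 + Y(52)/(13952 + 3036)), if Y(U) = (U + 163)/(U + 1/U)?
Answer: 2297627/122615163041 ≈ 1.8739e-5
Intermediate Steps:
Y(U) = (163 + U)/(U + 1/U)
1/(53366 + Y(52)/(13952 + 3036)) = 1/(53366 + (52*(163 + 52)/(1 + 52²))/(13952 + 3036)) = 1/(53366 + (52*215/(1 + 2704))/16988) = 1/(53366 + (52*215/2705)*(1/16988)) = 1/(53366 + (52*(1/2705)*215)*(1/16988)) = 1/(53366 + (2236/541)*(1/16988)) = 1/(53366 + 559/2297627) = 1/(122615163041/2297627) = 2297627/122615163041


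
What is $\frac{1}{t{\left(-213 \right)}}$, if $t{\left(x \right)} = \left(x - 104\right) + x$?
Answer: $- \frac{1}{530} \approx -0.0018868$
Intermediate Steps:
$t{\left(x \right)} = -104 + 2 x$ ($t{\left(x \right)} = \left(-104 + x\right) + x = -104 + 2 x$)
$\frac{1}{t{\left(-213 \right)}} = \frac{1}{-104 + 2 \left(-213\right)} = \frac{1}{-104 - 426} = \frac{1}{-530} = - \frac{1}{530}$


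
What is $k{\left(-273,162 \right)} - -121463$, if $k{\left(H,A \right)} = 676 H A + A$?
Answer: $-29775151$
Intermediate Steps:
$k{\left(H,A \right)} = A + 676 A H$ ($k{\left(H,A \right)} = 676 A H + A = A + 676 A H$)
$k{\left(-273,162 \right)} - -121463 = 162 \left(1 + 676 \left(-273\right)\right) - -121463 = 162 \left(1 - 184548\right) + 121463 = 162 \left(-184547\right) + 121463 = -29896614 + 121463 = -29775151$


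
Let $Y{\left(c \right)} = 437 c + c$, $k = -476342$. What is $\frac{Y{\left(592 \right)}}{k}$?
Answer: $- \frac{129648}{238171} \approx -0.54435$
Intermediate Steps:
$Y{\left(c \right)} = 438 c$
$\frac{Y{\left(592 \right)}}{k} = \frac{438 \cdot 592}{-476342} = 259296 \left(- \frac{1}{476342}\right) = - \frac{129648}{238171}$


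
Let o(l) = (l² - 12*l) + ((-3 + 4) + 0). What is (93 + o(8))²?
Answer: 3844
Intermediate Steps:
o(l) = 1 + l² - 12*l (o(l) = (l² - 12*l) + (1 + 0) = (l² - 12*l) + 1 = 1 + l² - 12*l)
(93 + o(8))² = (93 + (1 + 8² - 12*8))² = (93 + (1 + 64 - 96))² = (93 - 31)² = 62² = 3844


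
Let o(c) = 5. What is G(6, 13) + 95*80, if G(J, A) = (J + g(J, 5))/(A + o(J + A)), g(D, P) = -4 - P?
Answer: 45599/6 ≈ 7599.8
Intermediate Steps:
G(J, A) = (-9 + J)/(5 + A) (G(J, A) = (J + (-4 - 1*5))/(A + 5) = (J + (-4 - 5))/(5 + A) = (J - 9)/(5 + A) = (-9 + J)/(5 + A))
G(6, 13) + 95*80 = (-9 + 6)/(5 + 13) + 95*80 = -3/18 + 7600 = (1/18)*(-3) + 7600 = -1/6 + 7600 = 45599/6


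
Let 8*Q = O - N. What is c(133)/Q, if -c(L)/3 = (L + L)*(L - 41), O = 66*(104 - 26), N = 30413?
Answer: 587328/25265 ≈ 23.247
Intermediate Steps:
O = 5148 (O = 66*78 = 5148)
c(L) = -6*L*(-41 + L) (c(L) = -3*(L + L)*(L - 41) = -3*2*L*(-41 + L) = -6*L*(-41 + L))
Q = -25265/8 (Q = (5148 - 1*30413)/8 = (5148 - 30413)/8 = (⅛)*(-25265) = -25265/8 ≈ -3158.1)
c(133)/Q = (6*133*(41 - 1*133))/(-25265/8) = (6*133*(41 - 133))*(-8/25265) = (6*133*(-92))*(-8/25265) = -73416*(-8/25265) = 587328/25265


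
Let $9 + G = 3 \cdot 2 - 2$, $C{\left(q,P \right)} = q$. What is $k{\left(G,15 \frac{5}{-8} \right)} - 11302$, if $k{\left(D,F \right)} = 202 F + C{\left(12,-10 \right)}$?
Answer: $- \frac{52735}{4} \approx -13184.0$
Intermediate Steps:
$G = -5$ ($G = -9 + \left(3 \cdot 2 - 2\right) = -9 + \left(6 - 2\right) = -9 + 4 = -5$)
$k{\left(D,F \right)} = 12 + 202 F$ ($k{\left(D,F \right)} = 202 F + 12 = 12 + 202 F$)
$k{\left(G,15 \frac{5}{-8} \right)} - 11302 = \left(12 + 202 \cdot 15 \frac{5}{-8}\right) - 11302 = \left(12 + 202 \cdot 15 \cdot 5 \left(- \frac{1}{8}\right)\right) - 11302 = \left(12 + 202 \cdot 15 \left(- \frac{5}{8}\right)\right) - 11302 = \left(12 + 202 \left(- \frac{75}{8}\right)\right) - 11302 = \left(12 - \frac{7575}{4}\right) - 11302 = - \frac{7527}{4} - 11302 = - \frac{52735}{4}$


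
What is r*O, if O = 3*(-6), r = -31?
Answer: 558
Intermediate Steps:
O = -18
r*O = -31*(-18) = 558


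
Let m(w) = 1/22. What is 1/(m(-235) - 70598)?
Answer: -22/1553155 ≈ -1.4165e-5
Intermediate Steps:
m(w) = 1/22
1/(m(-235) - 70598) = 1/(1/22 - 70598) = 1/(-1553155/22) = -22/1553155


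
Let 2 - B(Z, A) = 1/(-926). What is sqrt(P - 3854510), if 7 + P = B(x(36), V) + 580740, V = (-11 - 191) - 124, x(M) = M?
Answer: I*sqrt(2807183490974)/926 ≈ 1809.4*I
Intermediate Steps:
V = -326 (V = -202 - 124 = -326)
B(Z, A) = 1853/926 (B(Z, A) = 2 - 1/(-926) = 2 - 1*(-1/926) = 2 + 1/926 = 1853/926)
P = 537760611/926 (P = -7 + (1853/926 + 580740) = -7 + 537767093/926 = 537760611/926 ≈ 5.8074e+5)
sqrt(P - 3854510) = sqrt(537760611/926 - 3854510) = sqrt(-3031515649/926) = I*sqrt(2807183490974)/926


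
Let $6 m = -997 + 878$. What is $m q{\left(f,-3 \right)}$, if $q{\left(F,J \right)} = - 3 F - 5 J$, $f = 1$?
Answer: $-238$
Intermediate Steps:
$q{\left(F,J \right)} = - 5 J - 3 F$
$m = - \frac{119}{6}$ ($m = \frac{-997 + 878}{6} = \frac{1}{6} \left(-119\right) = - \frac{119}{6} \approx -19.833$)
$m q{\left(f,-3 \right)} = - \frac{119 \left(\left(-5\right) \left(-3\right) - 3\right)}{6} = - \frac{119 \left(15 - 3\right)}{6} = \left(- \frac{119}{6}\right) 12 = -238$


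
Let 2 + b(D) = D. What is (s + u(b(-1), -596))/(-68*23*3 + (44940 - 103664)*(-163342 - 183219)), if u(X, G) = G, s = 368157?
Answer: 367561/20351443472 ≈ 1.8061e-5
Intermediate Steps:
b(D) = -2 + D
(s + u(b(-1), -596))/(-68*23*3 + (44940 - 103664)*(-163342 - 183219)) = (368157 - 596)/(-68*23*3 + (44940 - 103664)*(-163342 - 183219)) = 367561/(-1564*3 - 58724*(-346561)) = 367561/(-4692 + 20351448164) = 367561/20351443472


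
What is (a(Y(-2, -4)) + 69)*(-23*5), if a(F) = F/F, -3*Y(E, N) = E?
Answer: -8050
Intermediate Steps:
Y(E, N) = -E/3
a(F) = 1
(a(Y(-2, -4)) + 69)*(-23*5) = (1 + 69)*(-23*5) = 70*(-115) = -8050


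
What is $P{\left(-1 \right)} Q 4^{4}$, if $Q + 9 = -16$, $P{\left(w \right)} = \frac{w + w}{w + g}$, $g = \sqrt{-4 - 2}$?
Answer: $- \frac{12800}{7} - \frac{12800 i \sqrt{6}}{7} \approx -1828.6 - 4479.1 i$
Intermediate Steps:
$g = i \sqrt{6}$ ($g = \sqrt{-6} = i \sqrt{6} \approx 2.4495 i$)
$P{\left(w \right)} = \frac{2 w}{w + i \sqrt{6}}$ ($P{\left(w \right)} = \frac{w + w}{w + i \sqrt{6}} = \frac{2 w}{w + i \sqrt{6}}$)
$Q = -25$ ($Q = -9 - 16 = -25$)
$P{\left(-1 \right)} Q 4^{4} = 2 \left(-1\right) \frac{1}{-1 + i \sqrt{6}} \left(-25\right) 4^{4} = - \frac{2}{-1 + i \sqrt{6}} \left(-25\right) 256 = \frac{50}{-1 + i \sqrt{6}} \cdot 256 = \frac{12800}{-1 + i \sqrt{6}}$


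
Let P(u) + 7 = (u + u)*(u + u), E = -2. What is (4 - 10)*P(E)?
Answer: -54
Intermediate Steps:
P(u) = -7 + 4*u² (P(u) = -7 + (u + u)*(u + u) = -7 + (2*u)*(2*u) = -7 + 4*u²)
(4 - 10)*P(E) = (4 - 10)*(-7 + 4*(-2)²) = -6*(-7 + 4*4) = -6*(-7 + 16) = -6*9 = -54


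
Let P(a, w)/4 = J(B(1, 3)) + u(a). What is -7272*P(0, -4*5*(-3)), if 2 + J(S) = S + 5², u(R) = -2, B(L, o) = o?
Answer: -698112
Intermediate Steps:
J(S) = 23 + S (J(S) = -2 + (S + 5²) = -2 + (S + 25) = -2 + (25 + S) = 23 + S)
P(a, w) = 96 (P(a, w) = 4*((23 + 3) - 2) = 4*(26 - 2) = 4*24 = 96)
-7272*P(0, -4*5*(-3)) = -7272*96 = -698112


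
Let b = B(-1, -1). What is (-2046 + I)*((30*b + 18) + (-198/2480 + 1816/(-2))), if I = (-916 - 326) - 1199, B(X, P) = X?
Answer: 5119213813/1240 ≈ 4.1284e+6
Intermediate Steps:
b = -1
I = -2441 (I = -1242 - 1199 = -2441)
(-2046 + I)*((30*b + 18) + (-198/2480 + 1816/(-2))) = (-2046 - 2441)*((30*(-1) + 18) + (-198/2480 + 1816/(-2))) = -4487*((-30 + 18) + (-198*1/2480 + 1816*(-½))) = -4487*(-12 + (-99/1240 - 908)) = -4487*(-12 - 1126019/1240) = -4487*(-1140899/1240) = 5119213813/1240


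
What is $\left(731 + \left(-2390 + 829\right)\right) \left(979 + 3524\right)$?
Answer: $-3737490$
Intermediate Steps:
$\left(731 + \left(-2390 + 829\right)\right) \left(979 + 3524\right) = \left(731 - 1561\right) 4503 = \left(-830\right) 4503 = -3737490$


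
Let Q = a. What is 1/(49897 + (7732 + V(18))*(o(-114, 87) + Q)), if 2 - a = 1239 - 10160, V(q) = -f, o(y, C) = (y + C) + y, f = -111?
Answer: 1/68927123 ≈ 1.4508e-8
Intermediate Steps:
o(y, C) = C + 2*y (o(y, C) = (C + y) + y = C + 2*y)
V(q) = 111 (V(q) = -1*(-111) = 111)
a = 8923 (a = 2 - (1239 - 10160) = 2 - 1*(-8921) = 2 + 8921 = 8923)
Q = 8923
1/(49897 + (7732 + V(18))*(o(-114, 87) + Q)) = 1/(49897 + (7732 + 111)*((87 + 2*(-114)) + 8923)) = 1/(49897 + 7843*((87 - 228) + 8923)) = 1/(49897 + 7843*(-141 + 8923)) = 1/(49897 + 7843*8782) = 1/(49897 + 68877226) = 1/68927123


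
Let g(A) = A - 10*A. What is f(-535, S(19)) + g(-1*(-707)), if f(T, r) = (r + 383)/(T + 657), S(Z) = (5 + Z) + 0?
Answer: -775879/122 ≈ -6359.7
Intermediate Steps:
S(Z) = 5 + Z
f(T, r) = (383 + r)/(657 + T)
g(A) = -9*A
f(-535, S(19)) + g(-1*(-707)) = (383 + (5 + 19))/(657 - 535) - (-9)*(-707) = (383 + 24)/122 - 9*707 = (1/122)*407 - 6363 = 407/122 - 6363 = -775879/122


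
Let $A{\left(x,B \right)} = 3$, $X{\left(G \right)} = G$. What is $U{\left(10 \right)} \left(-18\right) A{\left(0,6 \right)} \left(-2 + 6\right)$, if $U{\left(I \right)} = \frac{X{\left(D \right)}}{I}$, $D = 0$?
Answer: $0$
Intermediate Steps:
$U{\left(I \right)} = 0$ ($U{\left(I \right)} = \frac{0}{I} = 0$)
$U{\left(10 \right)} \left(-18\right) A{\left(0,6 \right)} \left(-2 + 6\right) = 0 \left(-18\right) 3 \left(-2 + 6\right) = 0 \cdot 3 \cdot 4 = 0 \cdot 12 = 0$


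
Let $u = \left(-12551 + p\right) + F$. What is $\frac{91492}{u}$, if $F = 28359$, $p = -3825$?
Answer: $\frac{91492}{11983} \approx 7.6351$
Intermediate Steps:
$u = 11983$ ($u = \left(-12551 - 3825\right) + 28359 = -16376 + 28359 = 11983$)
$\frac{91492}{u} = \frac{91492}{11983}$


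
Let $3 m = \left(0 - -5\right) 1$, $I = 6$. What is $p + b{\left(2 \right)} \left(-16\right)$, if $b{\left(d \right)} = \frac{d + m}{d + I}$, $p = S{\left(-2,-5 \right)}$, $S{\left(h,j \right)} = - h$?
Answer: $- \frac{16}{3} \approx -5.3333$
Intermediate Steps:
$p = 2$ ($p = \left(-1\right) \left(-2\right) = 2$)
$m = \frac{5}{3}$ ($m = \frac{\left(0 - -5\right) 1}{3} = \frac{\left(0 + 5\right) 1}{3} = \frac{5 \cdot 1}{3} = \frac{1}{3} \cdot 5 = \frac{5}{3} \approx 1.6667$)
$b{\left(d \right)} = \frac{\frac{5}{3} + d}{6 + d}$ ($b{\left(d \right)} = \frac{d + \frac{5}{3}}{d + 6} = \frac{\frac{5}{3} + d}{6 + d}$)
$p + b{\left(2 \right)} \left(-16\right) = 2 + \frac{\frac{5}{3} + 2}{6 + 2} \left(-16\right) = 2 + \frac{1}{8} \cdot \frac{11}{3} \left(-16\right) = 2 + \frac{11}{24} \left(-16\right) = 2 - \frac{22}{3} = - \frac{16}{3}$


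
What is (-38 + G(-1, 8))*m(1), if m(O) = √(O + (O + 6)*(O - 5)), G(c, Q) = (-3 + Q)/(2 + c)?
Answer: -99*I*√3 ≈ -171.47*I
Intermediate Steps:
G(c, Q) = (-3 + Q)/(2 + c)
m(O) = √(O + (-5 + O)*(6 + O)) (m(O) = √(O + (6 + O)*(-5 + O)) = √(O + (-5 + O)*(6 + O)))
(-38 + G(-1, 8))*m(1) = (-38 + (-3 + 8)/(2 - 1))*√(-30 + 1² + 2*1) = (-38 + 5/1)*√(-30 + 1 + 2) = (-38 + 1*5)*√(-27) = (-38 + 5)*(3*I*√3) = -99*I*√3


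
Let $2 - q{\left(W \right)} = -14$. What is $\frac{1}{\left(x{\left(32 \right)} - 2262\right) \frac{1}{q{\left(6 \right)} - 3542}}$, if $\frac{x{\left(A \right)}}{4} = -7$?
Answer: $\frac{1763}{1145} \approx 1.5397$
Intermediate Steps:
$x{\left(A \right)} = -28$ ($x{\left(A \right)} = 4 \left(-7\right) = -28$)
$q{\left(W \right)} = 16$ ($q{\left(W \right)} = 2 - -14 = 2 + 14 = 16$)
$\frac{1}{\left(x{\left(32 \right)} - 2262\right) \frac{1}{q{\left(6 \right)} - 3542}} = \frac{1}{\left(-28 - 2262\right) \frac{1}{16 - 3542}} = \frac{1}{\left(-2290\right) \frac{1}{-3526}} = \frac{1}{\left(-2290\right) \left(- \frac{1}{3526}\right)} = \frac{1}{\frac{1145}{1763}} = \frac{1763}{1145}$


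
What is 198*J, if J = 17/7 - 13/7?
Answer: 792/7 ≈ 113.14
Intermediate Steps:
J = 4/7 (J = 17*(⅐) - 13*⅐ = 17/7 - 13/7 = 4/7 ≈ 0.57143)
198*J = 198*(4/7) = 792/7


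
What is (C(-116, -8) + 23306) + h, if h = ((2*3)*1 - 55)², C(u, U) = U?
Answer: 25699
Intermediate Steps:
h = 2401 (h = (6*1 - 55)² = (6 - 55)² = (-49)² = 2401)
(C(-116, -8) + 23306) + h = (-8 + 23306) + 2401 = 23298 + 2401 = 25699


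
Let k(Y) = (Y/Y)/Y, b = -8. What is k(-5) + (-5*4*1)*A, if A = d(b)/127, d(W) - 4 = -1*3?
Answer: -227/635 ≈ -0.35748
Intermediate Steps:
d(W) = 1 (d(W) = 4 - 1*3 = 4 - 3 = 1)
k(Y) = 1/Y
A = 1/127 ≈ 0.0078740
k(-5) + (-5*4*1)*A = 1/(-5) + (-5*4*1)*(1/127) = -1/5 - 20*1*(1/127) = -1/5 - 20*1/127 = -1/5 - 20/127 = -227/635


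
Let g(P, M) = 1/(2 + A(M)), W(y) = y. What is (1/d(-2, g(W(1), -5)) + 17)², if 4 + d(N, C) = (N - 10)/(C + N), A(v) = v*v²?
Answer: 72982849/238144 ≈ 306.47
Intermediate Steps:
A(v) = v³
g(P, M) = 1/(2 + M³)
d(N, C) = -4 + (-10 + N)/(C + N) (d(N, C) = -4 + (N - 10)/(C + N) = -4 + (-10 + N)/(C + N))
(1/d(-2, g(W(1), -5)) + 17)² = (1/((-10 - 4/(2 + (-5)³) - 3*(-2))/(1/(2 + (-5)³) - 2)) + 17)² = (1/((-10 - 4/(2 - 125) + 6)/(1/(2 - 125) - 2)) + 17)² = (1/((-10 - 4/(-123) + 6)/(1/(-123) - 2)) + 17)² = (1/((-10 - 4*(-1/123) + 6)/(-1/123 - 2)) + 17)² = (1/((-10 + 4/123 + 6)/(-247/123)) + 17)² = (1/(-123/247*(-488/123)) + 17)² = (1/(488/247) + 17)² = (247/488 + 17)² = (8543/488)² = 72982849/238144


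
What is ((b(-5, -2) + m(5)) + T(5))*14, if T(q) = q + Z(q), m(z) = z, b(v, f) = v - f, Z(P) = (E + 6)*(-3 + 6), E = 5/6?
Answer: 385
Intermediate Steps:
E = ⅚ (E = 5*(⅙) = ⅚ ≈ 0.83333)
Z(P) = 41/2 (Z(P) = (⅚ + 6)*(-3 + 6) = (41/6)*3 = 41/2)
T(q) = 41/2 + q (T(q) = q + 41/2 = 41/2 + q)
((b(-5, -2) + m(5)) + T(5))*14 = (((-5 - 1*(-2)) + 5) + (41/2 + 5))*14 = (((-5 + 2) + 5) + 51/2)*14 = ((-3 + 5) + 51/2)*14 = (2 + 51/2)*14 = (55/2)*14 = 385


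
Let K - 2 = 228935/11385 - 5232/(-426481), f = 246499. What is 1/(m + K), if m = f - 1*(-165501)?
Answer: 88281567/36373958457935 ≈ 2.4271e-6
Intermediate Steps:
K = 1952853935/88281567 (K = 2 + (228935/11385 - 5232/(-426481)) = 2 + (228935*(1/11385) - 5232*(-1/426481)) = 2 + (45787/2277 + 5232/426481) = 2 + 1776290801/88281567 = 1952853935/88281567 ≈ 22.121)
m = 412000 (m = 246499 - 1*(-165501) = 246499 + 165501 = 412000)
1/(m + K) = 1/(412000 + 1952853935/88281567) = 1/(36373958457935/88281567) = 88281567/36373958457935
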